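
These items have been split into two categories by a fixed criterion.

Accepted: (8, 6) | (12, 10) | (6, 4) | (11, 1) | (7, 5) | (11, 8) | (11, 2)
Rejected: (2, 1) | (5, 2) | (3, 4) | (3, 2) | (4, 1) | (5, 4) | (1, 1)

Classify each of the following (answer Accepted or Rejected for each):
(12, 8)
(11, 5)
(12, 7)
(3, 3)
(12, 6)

'Accepted' ⟺ sum ≥ 10.
(12, 8): 12+8 = 20, passes → Accepted. (11, 5): 11+5 = 16, passes → Accepted. (12, 7): 12+7 = 19, passes → Accepted. (3, 3): 3+3 = 6, does not pass → Rejected. (12, 6): 12+6 = 18, passes → Accepted.

Accepted, Accepted, Accepted, Rejected, Accepted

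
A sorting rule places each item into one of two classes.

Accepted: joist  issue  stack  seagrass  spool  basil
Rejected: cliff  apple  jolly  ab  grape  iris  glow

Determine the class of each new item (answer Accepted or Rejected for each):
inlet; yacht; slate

The pattern is that an item is 'Accepted' exactly when: length ≥ 5 AND contains 's'.
Rejected: inlet, since length 5, no 's'.
Rejected: yacht, since length 5, no 's'.
Accepted: slate, since length 5, has 's'.

Rejected, Rejected, Accepted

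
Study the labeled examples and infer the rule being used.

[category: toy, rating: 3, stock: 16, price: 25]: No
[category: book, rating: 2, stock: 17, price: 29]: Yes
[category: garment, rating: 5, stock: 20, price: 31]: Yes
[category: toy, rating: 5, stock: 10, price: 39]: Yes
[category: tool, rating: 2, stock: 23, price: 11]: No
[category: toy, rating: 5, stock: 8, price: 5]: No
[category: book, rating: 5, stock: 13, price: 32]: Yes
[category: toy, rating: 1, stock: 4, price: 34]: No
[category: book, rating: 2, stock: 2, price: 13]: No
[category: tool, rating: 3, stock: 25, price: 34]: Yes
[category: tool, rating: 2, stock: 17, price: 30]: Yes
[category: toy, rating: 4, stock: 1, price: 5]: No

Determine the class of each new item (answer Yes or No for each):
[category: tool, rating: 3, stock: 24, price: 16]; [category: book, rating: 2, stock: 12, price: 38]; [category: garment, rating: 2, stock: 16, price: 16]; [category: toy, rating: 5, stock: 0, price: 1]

Rule: price ≥ 29 AND stock ≥ 8. This holds for each 'Yes' example and fails for each 'No' one.
[category: tool, rating: 3, stock: 24, price: 16]: No (price = 16, stock = 24).
[category: book, rating: 2, stock: 12, price: 38]: Yes (price = 38, stock = 12).
[category: garment, rating: 2, stock: 16, price: 16]: No (price = 16, stock = 16).
[category: toy, rating: 5, stock: 0, price: 1]: No (price = 1, stock = 0).

No, Yes, No, No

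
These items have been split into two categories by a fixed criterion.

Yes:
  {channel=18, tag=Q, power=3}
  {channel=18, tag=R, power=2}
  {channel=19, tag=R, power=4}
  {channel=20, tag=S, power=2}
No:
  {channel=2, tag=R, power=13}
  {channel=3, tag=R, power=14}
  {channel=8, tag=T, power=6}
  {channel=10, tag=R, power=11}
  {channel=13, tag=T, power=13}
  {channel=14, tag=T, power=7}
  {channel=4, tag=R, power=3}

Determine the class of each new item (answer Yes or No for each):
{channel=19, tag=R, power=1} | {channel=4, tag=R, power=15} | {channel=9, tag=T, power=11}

'Yes' ⟺ channel ≥ 18.
{channel=19, tag=R, power=1}: Yes (channel = 19). {channel=4, tag=R, power=15}: No (channel = 4). {channel=9, tag=T, power=11}: No (channel = 9).

Yes, No, No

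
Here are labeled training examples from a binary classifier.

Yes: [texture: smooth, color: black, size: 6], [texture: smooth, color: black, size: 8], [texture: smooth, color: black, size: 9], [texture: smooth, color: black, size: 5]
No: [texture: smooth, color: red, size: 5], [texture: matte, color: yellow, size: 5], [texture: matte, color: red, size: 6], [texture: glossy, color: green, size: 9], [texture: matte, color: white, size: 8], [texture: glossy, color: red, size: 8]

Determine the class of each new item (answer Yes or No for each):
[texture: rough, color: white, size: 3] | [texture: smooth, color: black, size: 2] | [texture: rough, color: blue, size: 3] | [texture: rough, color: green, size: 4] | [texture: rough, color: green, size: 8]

No, Yes, No, No, No

All 'Yes' examples share one property — color is black — and every 'No' example lacks it.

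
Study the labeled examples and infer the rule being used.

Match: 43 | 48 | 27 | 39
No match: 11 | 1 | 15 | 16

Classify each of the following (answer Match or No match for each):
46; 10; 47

Every 'Match' example satisfies: at least 27. None of the 'No match' examples do.

Match, No match, Match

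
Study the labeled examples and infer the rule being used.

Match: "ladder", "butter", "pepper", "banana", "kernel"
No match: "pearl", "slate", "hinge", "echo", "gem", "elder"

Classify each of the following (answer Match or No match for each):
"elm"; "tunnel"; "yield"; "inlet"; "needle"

No match, Match, No match, No match, Match

Every 'Match' example satisfies: length 6. None of the 'No match' examples do.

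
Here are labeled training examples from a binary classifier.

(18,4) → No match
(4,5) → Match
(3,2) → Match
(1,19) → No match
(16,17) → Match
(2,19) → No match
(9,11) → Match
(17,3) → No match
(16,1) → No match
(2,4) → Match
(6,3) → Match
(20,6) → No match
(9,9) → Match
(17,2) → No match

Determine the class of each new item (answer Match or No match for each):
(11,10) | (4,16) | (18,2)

A rule that fits every label: |first − second| ≤ 3 — true of each 'Match' example, false of each 'No match' one.

Match, No match, No match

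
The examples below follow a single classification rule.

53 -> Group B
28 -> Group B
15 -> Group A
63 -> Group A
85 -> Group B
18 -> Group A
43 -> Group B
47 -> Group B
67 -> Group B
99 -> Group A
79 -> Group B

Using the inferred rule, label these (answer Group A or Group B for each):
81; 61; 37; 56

Group A, Group B, Group B, Group B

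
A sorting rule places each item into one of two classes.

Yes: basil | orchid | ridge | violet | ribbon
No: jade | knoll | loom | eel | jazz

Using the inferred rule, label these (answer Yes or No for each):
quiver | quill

The common property of the 'Yes' items is: contains 'i'. No 'No' item has it.
Yes: quiver, since has 'i'. Yes: quill, since has 'i'.

Yes, Yes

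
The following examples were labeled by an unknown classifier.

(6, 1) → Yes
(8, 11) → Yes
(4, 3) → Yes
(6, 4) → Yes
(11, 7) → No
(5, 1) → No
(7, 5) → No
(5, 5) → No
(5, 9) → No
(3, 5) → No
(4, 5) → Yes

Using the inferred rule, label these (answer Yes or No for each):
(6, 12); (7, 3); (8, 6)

Yes, No, Yes

A rule that fits every label: first is even — true of each 'Yes' example, false of each 'No' one.
(6, 12) — first 6, hence Yes. (7, 3) — first 7, hence No. (8, 6) — first 8, hence Yes.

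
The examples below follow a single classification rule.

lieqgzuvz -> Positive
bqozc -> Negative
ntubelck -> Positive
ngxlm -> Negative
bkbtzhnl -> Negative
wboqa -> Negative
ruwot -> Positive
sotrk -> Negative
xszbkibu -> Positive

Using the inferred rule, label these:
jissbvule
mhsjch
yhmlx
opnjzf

Positive, Negative, Negative, Negative

The distinguishing property — contains 'u' — holds for all the 'Positive' cases and none of the 'Negative' cases.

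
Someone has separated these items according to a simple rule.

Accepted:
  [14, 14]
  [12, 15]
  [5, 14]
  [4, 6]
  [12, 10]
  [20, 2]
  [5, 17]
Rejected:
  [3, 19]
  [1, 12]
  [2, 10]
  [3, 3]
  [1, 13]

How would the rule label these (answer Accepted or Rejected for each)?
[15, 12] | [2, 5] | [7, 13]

Accepted, Rejected, Accepted

A rule that fits every label: first ≥ 4 — true of each 'Accepted' example, false of each 'Rejected' one.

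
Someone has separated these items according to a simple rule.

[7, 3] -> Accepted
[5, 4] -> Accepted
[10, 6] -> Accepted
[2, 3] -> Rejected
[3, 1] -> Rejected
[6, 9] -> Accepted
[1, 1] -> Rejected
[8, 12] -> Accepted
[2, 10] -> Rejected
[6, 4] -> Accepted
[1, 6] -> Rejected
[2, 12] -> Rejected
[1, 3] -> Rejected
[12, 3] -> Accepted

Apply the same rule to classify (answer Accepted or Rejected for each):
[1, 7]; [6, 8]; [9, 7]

Rejected, Accepted, Accepted

One predicate separates the groups cleanly: first ≥ 4.
[1, 7] — first 1, hence Rejected.
[6, 8] — first 6, hence Accepted.
[9, 7] — first 9, hence Accepted.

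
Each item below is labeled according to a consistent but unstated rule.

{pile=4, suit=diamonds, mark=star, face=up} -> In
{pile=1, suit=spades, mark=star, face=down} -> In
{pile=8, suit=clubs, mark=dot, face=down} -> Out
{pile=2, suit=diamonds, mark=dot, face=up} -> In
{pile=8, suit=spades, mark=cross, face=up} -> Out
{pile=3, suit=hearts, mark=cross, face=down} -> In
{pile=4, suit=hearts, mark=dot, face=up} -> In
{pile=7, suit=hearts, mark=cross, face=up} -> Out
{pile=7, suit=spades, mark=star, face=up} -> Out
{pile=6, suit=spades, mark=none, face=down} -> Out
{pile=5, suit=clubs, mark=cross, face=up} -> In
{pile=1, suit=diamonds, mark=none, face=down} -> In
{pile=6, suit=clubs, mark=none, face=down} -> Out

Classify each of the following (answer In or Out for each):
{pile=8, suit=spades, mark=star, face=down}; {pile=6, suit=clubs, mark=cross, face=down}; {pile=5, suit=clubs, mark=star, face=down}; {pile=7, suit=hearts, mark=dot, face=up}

Out, Out, In, Out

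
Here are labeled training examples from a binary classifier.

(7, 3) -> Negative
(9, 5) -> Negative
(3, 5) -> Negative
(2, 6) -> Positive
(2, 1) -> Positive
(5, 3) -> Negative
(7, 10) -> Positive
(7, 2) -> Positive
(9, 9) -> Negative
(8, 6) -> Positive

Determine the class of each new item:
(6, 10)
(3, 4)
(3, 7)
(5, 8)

Positive, Positive, Negative, Positive

Looking at the examples, the only property every 'Positive' case has and every 'Negative' case lacks is: product is even.
Positive: (6, 10), since 6·10 = 60.
Positive: (3, 4), since 3·4 = 12.
Negative: (3, 7), since 3·7 = 21.
Positive: (5, 8), since 5·8 = 40.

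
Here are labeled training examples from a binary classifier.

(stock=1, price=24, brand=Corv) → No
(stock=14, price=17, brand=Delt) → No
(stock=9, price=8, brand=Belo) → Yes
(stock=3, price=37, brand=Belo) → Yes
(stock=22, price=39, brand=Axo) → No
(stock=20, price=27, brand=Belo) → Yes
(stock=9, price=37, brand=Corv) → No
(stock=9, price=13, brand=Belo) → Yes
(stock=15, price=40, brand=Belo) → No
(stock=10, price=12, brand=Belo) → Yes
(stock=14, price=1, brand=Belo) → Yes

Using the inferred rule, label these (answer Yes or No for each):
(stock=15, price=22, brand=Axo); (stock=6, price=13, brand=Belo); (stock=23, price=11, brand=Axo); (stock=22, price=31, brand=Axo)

The rule appears to be: brand is Belo AND price ≤ 37.

No, Yes, No, No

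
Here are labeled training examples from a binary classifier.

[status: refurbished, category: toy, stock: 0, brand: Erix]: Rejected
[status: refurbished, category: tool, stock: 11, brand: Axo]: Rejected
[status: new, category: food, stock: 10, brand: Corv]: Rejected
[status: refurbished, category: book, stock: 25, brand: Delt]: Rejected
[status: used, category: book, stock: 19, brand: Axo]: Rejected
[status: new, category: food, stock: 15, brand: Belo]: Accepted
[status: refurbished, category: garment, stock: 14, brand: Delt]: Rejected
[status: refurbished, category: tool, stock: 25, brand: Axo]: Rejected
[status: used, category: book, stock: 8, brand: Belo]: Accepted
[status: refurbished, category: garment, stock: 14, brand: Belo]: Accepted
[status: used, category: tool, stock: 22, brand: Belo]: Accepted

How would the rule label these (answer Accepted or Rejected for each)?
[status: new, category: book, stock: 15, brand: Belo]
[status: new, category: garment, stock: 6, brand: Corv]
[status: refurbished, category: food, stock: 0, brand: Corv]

The rule appears to be: brand is Belo.

Accepted, Rejected, Rejected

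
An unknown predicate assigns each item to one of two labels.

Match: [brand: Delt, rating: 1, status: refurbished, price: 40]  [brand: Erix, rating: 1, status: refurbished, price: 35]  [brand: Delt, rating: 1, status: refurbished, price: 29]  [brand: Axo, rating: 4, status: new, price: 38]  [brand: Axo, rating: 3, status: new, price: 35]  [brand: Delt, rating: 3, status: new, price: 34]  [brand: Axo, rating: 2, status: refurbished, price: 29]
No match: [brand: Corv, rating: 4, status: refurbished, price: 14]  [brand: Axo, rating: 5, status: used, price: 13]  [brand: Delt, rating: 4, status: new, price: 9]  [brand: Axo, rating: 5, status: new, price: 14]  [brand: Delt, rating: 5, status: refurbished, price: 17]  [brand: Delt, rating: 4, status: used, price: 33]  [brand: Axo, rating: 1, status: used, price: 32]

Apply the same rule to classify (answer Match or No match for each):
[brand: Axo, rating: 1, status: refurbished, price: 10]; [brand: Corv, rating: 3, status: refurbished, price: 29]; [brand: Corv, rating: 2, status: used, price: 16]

No match, Match, No match

The simplest hypothesis consistent with all the labels is: price = 29 OR price ≥ 34.
[brand: Axo, rating: 1, status: refurbished, price: 10]: No match (price = 10).
[brand: Corv, rating: 3, status: refurbished, price: 29]: Match (price = 29).
[brand: Corv, rating: 2, status: used, price: 16]: No match (price = 16).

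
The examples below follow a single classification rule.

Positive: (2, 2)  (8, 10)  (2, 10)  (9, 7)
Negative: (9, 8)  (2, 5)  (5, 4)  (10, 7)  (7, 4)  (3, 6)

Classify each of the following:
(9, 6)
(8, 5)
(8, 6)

Negative, Negative, Positive

Looking at the examples, the only property every 'Positive' case has and every 'Negative' case lacks is: sum is even.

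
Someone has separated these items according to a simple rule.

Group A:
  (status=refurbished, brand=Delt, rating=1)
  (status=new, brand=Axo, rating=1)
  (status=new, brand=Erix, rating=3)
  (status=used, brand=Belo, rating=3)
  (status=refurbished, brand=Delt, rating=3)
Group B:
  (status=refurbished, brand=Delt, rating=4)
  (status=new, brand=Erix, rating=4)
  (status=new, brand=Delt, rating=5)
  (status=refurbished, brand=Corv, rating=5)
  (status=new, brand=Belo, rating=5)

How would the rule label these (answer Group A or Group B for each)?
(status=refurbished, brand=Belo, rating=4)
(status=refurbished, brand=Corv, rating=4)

Group B, Group B

The simplest hypothesis consistent with all the labels is: rating ≤ 3.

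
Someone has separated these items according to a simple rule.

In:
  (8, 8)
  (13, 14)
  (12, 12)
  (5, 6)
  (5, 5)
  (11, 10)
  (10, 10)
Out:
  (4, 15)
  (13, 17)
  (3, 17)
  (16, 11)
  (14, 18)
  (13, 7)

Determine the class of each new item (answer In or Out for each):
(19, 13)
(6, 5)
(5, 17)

All 'In' examples share one property — |first − second| ≤ 1 — and every 'Out' example lacks it.
(19, 13): Out (|19−13| = 6). (6, 5): In (|6−5| = 1). (5, 17): Out (|5−17| = 12).

Out, In, Out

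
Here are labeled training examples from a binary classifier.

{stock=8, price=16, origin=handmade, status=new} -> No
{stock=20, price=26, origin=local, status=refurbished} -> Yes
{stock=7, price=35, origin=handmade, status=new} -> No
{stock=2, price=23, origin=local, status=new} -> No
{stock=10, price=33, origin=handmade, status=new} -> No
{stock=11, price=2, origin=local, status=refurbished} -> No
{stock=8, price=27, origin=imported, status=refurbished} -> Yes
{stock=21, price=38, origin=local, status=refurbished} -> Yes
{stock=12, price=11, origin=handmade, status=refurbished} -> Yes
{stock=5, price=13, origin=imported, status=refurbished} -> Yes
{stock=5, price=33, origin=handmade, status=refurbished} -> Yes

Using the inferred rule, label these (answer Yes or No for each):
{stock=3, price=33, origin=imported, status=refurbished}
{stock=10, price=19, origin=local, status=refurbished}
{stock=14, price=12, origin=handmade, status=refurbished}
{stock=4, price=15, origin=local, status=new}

Every 'Yes' example satisfies: status is refurbished AND price ≥ 11. None of the 'No' examples do.
{stock=3, price=33, origin=imported, status=refurbished}: status is refurbished, price = 33, matches → Yes. {stock=10, price=19, origin=local, status=refurbished}: status is refurbished, price = 19, matches → Yes. {stock=14, price=12, origin=handmade, status=refurbished}: status is refurbished, price = 12, matches → Yes. {stock=4, price=15, origin=local, status=new}: status is new, price = 15, doesn't qualify → No.

Yes, Yes, Yes, No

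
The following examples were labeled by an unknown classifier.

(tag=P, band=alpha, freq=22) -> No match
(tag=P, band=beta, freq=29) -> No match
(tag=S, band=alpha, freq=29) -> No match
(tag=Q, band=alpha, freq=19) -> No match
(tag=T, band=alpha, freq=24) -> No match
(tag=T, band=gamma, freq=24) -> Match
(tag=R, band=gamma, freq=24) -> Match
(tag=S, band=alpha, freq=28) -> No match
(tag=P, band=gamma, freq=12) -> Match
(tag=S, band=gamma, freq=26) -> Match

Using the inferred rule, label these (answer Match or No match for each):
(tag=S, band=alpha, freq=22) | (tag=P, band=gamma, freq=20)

No match, Match

One predicate separates the groups cleanly: band is gamma.
No match: (tag=S, band=alpha, freq=22), since band is alpha.
Match: (tag=P, band=gamma, freq=20), since band is gamma.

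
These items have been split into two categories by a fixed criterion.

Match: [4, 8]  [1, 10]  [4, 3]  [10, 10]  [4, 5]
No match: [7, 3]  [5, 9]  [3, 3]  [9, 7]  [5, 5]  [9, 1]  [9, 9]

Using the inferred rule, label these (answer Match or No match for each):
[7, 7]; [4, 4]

No match, Match

The simplest hypothesis consistent with all the labels is: product is even.
No match: [7, 7], since 7·7 = 49.
Match: [4, 4], since 4·4 = 16.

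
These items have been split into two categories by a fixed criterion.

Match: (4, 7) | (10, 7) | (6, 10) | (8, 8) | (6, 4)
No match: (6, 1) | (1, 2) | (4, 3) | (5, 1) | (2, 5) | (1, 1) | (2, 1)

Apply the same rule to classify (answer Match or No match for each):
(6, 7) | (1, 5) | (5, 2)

Match, No match, No match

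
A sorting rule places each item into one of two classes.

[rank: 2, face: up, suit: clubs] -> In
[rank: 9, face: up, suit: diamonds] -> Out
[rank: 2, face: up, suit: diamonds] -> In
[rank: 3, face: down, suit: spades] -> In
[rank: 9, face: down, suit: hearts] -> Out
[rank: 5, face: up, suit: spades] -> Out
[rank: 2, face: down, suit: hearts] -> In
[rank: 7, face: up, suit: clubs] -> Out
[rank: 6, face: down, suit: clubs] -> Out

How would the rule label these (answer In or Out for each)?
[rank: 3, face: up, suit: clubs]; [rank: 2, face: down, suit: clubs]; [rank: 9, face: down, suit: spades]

Every 'In' example satisfies: rank ≤ 3. None of the 'Out' examples do.

In, In, Out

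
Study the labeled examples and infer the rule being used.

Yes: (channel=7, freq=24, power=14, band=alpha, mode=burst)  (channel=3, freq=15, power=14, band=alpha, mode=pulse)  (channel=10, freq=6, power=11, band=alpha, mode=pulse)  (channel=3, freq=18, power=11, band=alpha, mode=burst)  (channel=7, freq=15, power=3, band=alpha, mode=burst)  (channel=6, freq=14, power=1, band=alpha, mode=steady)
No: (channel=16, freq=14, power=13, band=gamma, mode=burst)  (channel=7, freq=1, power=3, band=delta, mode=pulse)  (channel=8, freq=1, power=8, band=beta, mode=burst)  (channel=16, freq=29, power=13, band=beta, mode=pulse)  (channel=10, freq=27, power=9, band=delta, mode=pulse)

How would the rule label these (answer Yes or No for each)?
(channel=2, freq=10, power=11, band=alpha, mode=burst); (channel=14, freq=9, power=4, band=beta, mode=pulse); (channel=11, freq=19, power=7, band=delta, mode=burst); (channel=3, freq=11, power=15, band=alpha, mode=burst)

Yes, No, No, Yes

Looking at the examples, the only property every 'Yes' case has and every 'No' case lacks is: band is alpha.
(channel=2, freq=10, power=11, band=alpha, mode=burst): Yes (band is alpha). (channel=14, freq=9, power=4, band=beta, mode=pulse): No (band is beta). (channel=11, freq=19, power=7, band=delta, mode=burst): No (band is delta). (channel=3, freq=11, power=15, band=alpha, mode=burst): Yes (band is alpha).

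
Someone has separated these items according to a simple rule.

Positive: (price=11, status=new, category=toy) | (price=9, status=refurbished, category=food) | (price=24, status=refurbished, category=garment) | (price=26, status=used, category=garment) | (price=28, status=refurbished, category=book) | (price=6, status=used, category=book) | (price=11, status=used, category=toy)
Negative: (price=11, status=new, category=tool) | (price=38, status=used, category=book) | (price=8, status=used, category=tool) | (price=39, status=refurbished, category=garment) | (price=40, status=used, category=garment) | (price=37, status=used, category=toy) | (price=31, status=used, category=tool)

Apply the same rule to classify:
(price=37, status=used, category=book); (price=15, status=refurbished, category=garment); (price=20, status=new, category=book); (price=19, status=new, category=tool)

Negative, Positive, Positive, Negative

The distinguishing property — category is not tool AND price ≤ 28 — holds for all the 'Positive' cases and none of the 'Negative' cases.
(price=37, status=used, category=book): category is book, price = 37, does not fit → Negative. (price=15, status=refurbished, category=garment): category is garment, price = 15, satisfies this → Positive. (price=20, status=new, category=book): category is book, price = 20, satisfies this → Positive. (price=19, status=new, category=tool): category is tool, price = 19, does not fit → Negative.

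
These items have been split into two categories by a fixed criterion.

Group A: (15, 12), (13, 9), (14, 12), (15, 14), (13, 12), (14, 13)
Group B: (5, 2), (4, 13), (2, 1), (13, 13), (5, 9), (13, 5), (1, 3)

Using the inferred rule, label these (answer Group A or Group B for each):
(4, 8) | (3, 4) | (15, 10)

Group B, Group B, Group A

One predicate separates the groups cleanly: first > second AND sum ≥ 22.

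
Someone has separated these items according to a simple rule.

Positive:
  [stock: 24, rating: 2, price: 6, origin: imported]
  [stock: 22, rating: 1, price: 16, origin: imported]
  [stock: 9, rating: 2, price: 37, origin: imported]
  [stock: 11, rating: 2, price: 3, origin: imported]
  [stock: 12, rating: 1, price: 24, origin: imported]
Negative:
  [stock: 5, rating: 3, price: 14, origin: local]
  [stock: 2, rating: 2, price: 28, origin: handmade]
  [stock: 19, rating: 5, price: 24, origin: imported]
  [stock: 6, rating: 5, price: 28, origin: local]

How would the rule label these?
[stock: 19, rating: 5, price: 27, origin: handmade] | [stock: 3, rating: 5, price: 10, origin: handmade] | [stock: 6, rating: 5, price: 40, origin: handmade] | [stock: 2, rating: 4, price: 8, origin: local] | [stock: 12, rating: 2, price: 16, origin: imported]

Negative, Negative, Negative, Negative, Positive

The distinguishing property — origin is imported AND rating ≤ 2 — holds for all the 'Positive' cases and none of the 'Negative' cases.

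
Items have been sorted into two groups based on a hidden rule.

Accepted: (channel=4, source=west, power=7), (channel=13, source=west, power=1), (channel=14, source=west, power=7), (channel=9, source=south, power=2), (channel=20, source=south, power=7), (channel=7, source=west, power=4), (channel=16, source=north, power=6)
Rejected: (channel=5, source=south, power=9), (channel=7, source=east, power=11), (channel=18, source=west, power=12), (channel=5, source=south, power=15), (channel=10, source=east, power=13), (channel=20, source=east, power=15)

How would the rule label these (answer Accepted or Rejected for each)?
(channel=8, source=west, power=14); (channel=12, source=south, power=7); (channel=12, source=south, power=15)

Rejected, Accepted, Rejected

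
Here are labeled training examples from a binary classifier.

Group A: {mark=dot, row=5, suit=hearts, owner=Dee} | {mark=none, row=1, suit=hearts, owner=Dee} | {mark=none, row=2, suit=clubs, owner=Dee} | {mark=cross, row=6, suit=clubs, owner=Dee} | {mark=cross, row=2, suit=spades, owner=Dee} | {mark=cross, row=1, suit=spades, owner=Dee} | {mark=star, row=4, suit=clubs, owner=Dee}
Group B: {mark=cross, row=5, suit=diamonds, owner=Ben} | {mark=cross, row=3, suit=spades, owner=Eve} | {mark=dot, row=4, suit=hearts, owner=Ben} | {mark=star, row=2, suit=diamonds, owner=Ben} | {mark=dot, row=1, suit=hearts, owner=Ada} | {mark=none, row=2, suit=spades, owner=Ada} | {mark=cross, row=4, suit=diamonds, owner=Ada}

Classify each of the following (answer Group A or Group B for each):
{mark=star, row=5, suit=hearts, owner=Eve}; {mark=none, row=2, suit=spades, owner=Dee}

Group B, Group A

The rule appears to be: owner is Dee.
Group B: {mark=star, row=5, suit=hearts, owner=Eve}, since owner is Eve.
Group A: {mark=none, row=2, suit=spades, owner=Dee}, since owner is Dee.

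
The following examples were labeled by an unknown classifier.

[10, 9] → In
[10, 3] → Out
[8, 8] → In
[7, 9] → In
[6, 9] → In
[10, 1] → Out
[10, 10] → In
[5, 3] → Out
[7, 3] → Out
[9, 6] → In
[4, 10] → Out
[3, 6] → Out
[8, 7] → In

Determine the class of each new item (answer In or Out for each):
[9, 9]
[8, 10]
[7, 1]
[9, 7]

The rule appears to be: sum ≥ 15.
[9, 9]: In (9+9 = 18).
[8, 10]: In (8+10 = 18).
[7, 1]: Out (7+1 = 8).
[9, 7]: In (9+7 = 16).

In, In, Out, In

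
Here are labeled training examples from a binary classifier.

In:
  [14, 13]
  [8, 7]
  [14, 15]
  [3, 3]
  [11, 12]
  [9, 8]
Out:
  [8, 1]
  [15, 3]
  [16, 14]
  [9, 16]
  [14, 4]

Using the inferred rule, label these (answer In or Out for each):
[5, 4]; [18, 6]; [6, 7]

In, Out, In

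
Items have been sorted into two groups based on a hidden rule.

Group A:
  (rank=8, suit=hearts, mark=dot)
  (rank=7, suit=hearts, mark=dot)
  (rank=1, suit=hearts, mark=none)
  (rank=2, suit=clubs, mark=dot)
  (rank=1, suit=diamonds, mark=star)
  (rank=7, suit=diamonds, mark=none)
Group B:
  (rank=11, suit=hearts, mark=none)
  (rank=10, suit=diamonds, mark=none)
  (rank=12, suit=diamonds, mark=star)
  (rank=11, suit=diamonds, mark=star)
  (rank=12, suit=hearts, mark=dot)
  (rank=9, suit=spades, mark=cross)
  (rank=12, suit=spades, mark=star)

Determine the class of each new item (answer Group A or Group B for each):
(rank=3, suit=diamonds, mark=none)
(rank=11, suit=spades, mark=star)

Group A, Group B

The classifier is using: rank ≤ 8.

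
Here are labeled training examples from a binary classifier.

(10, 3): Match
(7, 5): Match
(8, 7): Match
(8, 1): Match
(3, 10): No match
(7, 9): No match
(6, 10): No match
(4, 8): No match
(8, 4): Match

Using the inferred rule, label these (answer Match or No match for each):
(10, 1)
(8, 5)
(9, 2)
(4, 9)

Match, Match, Match, No match

The distinguishing property — first > second — holds for all the 'Match' cases and none of the 'No match' cases.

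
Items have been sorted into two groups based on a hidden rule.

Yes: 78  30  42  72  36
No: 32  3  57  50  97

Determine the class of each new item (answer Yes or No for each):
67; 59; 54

No, No, Yes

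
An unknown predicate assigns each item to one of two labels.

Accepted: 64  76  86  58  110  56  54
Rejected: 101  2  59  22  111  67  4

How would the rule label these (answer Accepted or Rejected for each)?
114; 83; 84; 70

Accepted, Rejected, Accepted, Accepted

Rule: even AND at least 54. This holds for each 'Accepted' example and fails for each 'Rejected' one.
114: 114 is even, 114 ≥ 54, satisfies this → Accepted. 83: 83 is odd, 83 ≥ 54, lacks this property → Rejected. 84: 84 is even, 84 ≥ 54, satisfies this → Accepted. 70: 70 is even, 70 ≥ 54, satisfies this → Accepted.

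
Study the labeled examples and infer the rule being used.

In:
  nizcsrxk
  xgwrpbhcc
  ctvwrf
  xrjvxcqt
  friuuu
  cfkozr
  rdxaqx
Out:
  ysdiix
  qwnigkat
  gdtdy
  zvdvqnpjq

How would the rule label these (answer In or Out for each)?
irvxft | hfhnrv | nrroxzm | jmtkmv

The common property of the 'In' items is: contains 'r'. No 'Out' item has it.

In, In, In, Out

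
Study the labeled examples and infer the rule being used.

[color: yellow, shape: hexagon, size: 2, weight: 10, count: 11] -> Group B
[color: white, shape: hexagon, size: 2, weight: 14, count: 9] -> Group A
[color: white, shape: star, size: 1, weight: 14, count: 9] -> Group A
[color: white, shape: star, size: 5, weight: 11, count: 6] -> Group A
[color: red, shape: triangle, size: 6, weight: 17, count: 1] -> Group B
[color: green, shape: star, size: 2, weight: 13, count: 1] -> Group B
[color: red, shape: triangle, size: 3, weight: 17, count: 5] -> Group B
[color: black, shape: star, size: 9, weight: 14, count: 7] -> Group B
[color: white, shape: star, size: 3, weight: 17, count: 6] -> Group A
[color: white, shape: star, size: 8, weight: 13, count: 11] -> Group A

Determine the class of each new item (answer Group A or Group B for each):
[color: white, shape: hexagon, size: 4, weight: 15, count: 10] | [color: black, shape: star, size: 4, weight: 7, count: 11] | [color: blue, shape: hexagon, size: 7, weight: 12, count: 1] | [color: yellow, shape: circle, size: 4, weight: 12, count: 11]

Comparing the two groups points to one rule — color is white.
[color: white, shape: hexagon, size: 4, weight: 15, count: 10]: Group A (color is white).
[color: black, shape: star, size: 4, weight: 7, count: 11]: Group B (color is black).
[color: blue, shape: hexagon, size: 7, weight: 12, count: 1]: Group B (color is blue).
[color: yellow, shape: circle, size: 4, weight: 12, count: 11]: Group B (color is yellow).

Group A, Group B, Group B, Group B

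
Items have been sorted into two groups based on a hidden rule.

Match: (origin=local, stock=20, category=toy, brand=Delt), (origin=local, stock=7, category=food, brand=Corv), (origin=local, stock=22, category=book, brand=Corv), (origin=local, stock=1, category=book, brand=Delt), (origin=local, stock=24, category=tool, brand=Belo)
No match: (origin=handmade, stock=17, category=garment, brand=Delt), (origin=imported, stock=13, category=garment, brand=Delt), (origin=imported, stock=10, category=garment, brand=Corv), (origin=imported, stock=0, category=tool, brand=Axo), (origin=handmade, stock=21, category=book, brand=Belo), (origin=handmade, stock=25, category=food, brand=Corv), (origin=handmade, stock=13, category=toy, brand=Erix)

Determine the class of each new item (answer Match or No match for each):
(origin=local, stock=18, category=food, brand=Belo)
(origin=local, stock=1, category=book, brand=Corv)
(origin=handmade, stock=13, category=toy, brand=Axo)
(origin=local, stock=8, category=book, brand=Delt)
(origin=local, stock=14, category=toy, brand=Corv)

Match, Match, No match, Match, Match

Every 'Match' example satisfies: origin is local. None of the 'No match' examples do.
Match: (origin=local, stock=18, category=food, brand=Belo), since origin is local.
Match: (origin=local, stock=1, category=book, brand=Corv), since origin is local.
No match: (origin=handmade, stock=13, category=toy, brand=Axo), since origin is handmade.
Match: (origin=local, stock=8, category=book, brand=Delt), since origin is local.
Match: (origin=local, stock=14, category=toy, brand=Corv), since origin is local.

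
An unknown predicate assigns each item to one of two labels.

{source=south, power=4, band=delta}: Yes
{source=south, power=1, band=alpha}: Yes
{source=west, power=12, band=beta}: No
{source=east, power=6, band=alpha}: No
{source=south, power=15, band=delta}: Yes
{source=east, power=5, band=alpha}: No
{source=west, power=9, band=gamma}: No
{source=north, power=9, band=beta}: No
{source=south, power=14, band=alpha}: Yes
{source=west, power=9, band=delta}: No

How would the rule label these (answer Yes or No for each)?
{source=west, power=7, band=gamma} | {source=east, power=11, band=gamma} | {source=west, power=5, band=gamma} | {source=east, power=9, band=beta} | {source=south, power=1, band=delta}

No, No, No, No, Yes

Checking candidate rules against both groups, what survives is: source is south.
{source=west, power=7, band=gamma} — source is west, hence No. {source=east, power=11, band=gamma} — source is east, hence No. {source=west, power=5, band=gamma} — source is west, hence No. {source=east, power=9, band=beta} — source is east, hence No. {source=south, power=1, band=delta} — source is south, hence Yes.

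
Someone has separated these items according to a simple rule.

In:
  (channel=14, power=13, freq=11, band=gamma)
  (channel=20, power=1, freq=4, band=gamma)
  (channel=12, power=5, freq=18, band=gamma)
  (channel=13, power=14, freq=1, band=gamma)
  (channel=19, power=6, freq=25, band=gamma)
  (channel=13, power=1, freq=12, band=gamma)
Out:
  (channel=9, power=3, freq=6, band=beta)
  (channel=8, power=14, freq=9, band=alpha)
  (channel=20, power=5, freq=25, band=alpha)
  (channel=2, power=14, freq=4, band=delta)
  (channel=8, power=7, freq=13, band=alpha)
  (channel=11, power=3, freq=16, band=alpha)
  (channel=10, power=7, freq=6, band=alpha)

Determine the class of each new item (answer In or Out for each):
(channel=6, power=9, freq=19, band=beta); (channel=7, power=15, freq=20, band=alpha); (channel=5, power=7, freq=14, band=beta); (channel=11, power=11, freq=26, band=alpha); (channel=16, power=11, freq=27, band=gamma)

Looking at the examples, the only property every 'In' case has and every 'Out' case lacks is: band is gamma.
(channel=6, power=9, freq=19, band=beta) — band is beta, hence Out.
(channel=7, power=15, freq=20, band=alpha) — band is alpha, hence Out.
(channel=5, power=7, freq=14, band=beta) — band is beta, hence Out.
(channel=11, power=11, freq=26, band=alpha) — band is alpha, hence Out.
(channel=16, power=11, freq=27, band=gamma) — band is gamma, hence In.

Out, Out, Out, Out, In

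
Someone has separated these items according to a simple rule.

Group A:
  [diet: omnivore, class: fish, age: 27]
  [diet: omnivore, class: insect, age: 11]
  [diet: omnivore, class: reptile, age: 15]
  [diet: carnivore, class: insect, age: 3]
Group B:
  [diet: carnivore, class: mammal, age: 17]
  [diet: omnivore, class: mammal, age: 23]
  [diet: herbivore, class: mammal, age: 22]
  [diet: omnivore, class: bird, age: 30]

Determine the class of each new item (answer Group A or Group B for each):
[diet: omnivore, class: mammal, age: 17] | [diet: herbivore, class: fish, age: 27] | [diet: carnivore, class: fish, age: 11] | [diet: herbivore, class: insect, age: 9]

Group B, Group A, Group A, Group A

The simplest hypothesis consistent with all the labels is: class is fish OR age ≤ 15.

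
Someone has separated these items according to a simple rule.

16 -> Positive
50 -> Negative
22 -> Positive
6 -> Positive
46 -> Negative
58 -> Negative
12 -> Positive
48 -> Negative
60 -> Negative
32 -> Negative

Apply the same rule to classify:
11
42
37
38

The common property of the 'Positive' items is: at most 22. No 'Negative' item has it.
11: 11 ≤ 22, has this property → Positive. 42: 42 > 22, fails the rule → Negative. 37: 37 > 22, fails the rule → Negative. 38: 38 > 22, fails the rule → Negative.

Positive, Negative, Negative, Negative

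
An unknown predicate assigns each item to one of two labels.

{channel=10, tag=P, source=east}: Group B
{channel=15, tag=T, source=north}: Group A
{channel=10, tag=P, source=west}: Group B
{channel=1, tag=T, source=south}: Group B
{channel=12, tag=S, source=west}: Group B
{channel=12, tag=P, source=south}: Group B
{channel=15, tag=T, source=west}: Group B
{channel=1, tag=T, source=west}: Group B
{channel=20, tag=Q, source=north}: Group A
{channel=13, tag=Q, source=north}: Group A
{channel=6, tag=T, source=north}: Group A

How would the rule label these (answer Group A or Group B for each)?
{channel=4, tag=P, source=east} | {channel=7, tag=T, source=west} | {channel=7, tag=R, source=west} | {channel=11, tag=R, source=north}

Group B, Group B, Group B, Group A

Rule: source is north. This holds for each 'Group A' example and fails for each 'Group B' one.
Group B: {channel=4, tag=P, source=east}, since source is east. Group B: {channel=7, tag=T, source=west}, since source is west. Group B: {channel=7, tag=R, source=west}, since source is west. Group A: {channel=11, tag=R, source=north}, since source is north.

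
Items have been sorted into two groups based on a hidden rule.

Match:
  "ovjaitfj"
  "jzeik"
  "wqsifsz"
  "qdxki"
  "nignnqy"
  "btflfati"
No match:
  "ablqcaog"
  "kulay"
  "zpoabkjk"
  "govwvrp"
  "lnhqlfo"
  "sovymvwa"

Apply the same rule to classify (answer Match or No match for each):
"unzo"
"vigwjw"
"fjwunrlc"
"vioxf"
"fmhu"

Checking candidate rules against both groups, what survives is: contains 'i'.
"unzo" — no 'i', hence No match. "vigwjw" — has 'i', hence Match. "fjwunrlc" — no 'i', hence No match. "vioxf" — has 'i', hence Match. "fmhu" — no 'i', hence No match.

No match, Match, No match, Match, No match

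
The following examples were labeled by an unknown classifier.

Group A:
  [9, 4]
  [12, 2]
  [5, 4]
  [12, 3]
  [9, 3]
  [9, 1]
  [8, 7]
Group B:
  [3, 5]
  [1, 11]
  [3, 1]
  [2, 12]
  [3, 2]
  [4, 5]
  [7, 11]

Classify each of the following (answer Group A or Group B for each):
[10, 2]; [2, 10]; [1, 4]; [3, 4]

Every 'Group A' example satisfies: first > second AND sum ≥ 8. None of the 'Group B' examples do.
[10, 2] — 10 > 2, 10+2 = 12, hence Group A.
[2, 10] — 2 < 10, 2+10 = 12, hence Group B.
[1, 4] — 1 < 4, 1+4 = 5, hence Group B.
[3, 4] — 3 < 4, 3+4 = 7, hence Group B.

Group A, Group B, Group B, Group B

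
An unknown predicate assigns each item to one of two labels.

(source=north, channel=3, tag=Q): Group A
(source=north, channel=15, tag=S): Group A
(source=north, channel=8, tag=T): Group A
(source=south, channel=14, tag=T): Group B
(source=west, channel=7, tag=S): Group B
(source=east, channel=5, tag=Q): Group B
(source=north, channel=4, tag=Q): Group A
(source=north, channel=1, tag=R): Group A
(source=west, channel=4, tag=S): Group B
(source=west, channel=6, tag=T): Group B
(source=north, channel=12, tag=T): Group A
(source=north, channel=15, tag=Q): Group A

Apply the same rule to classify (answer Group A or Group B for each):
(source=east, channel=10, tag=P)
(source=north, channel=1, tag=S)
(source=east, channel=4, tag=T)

Group B, Group A, Group B

The classifier is using: source is north.
(source=east, channel=10, tag=P): source is east — doesn't match, so Group B.
(source=north, channel=1, tag=S): source is north — checks out, so Group A.
(source=east, channel=4, tag=T): source is east — doesn't match, so Group B.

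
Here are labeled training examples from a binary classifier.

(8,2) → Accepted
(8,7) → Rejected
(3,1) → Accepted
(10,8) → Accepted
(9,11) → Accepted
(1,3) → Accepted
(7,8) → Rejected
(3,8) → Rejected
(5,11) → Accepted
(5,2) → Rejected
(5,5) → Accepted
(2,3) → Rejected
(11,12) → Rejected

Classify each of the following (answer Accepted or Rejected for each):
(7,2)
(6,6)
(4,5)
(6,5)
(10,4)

Rejected, Accepted, Rejected, Rejected, Accepted

Comparing the two groups points to one rule — sum is even.
Rejected: (7,2), since 7+2 = 9. Accepted: (6,6), since 6+6 = 12. Rejected: (4,5), since 4+5 = 9. Rejected: (6,5), since 6+5 = 11. Accepted: (10,4), since 10+4 = 14.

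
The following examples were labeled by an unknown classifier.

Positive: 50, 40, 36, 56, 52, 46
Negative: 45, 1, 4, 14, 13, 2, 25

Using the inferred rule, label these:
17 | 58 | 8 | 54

A rule that fits every label: even AND at least 25 — true of each 'Positive' example, false of each 'Negative' one.
17 — 17 is odd, 17 < 25, hence Negative.
58 — 58 is even, 58 ≥ 25, hence Positive.
8 — 8 is even, 8 < 25, hence Negative.
54 — 54 is even, 54 ≥ 25, hence Positive.

Negative, Positive, Negative, Positive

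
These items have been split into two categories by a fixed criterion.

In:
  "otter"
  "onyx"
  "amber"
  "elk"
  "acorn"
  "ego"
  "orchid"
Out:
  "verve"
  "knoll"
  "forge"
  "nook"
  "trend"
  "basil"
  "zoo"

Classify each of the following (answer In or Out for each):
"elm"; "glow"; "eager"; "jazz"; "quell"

Looking at the examples, the only property every 'In' case has and every 'Out' case lacks is: starts with a vowel.
"elm": In (starts with 'e').
"glow": Out (starts with 'g').
"eager": In (starts with 'e').
"jazz": Out (starts with 'j').
"quell": Out (starts with 'q').

In, Out, In, Out, Out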